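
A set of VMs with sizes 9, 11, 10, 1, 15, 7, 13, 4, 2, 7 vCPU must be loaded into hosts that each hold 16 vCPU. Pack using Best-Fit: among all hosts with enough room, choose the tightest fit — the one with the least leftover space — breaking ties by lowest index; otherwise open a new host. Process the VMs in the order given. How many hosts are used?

6

host 1: place 9 vCPU, 7 vCPU left
host 2: place 11 vCPU, 5 vCPU left
host 3: place 10 vCPU, 6 vCPU left
host 2: place 1 vCPU, 4 vCPU left
host 4: place 15 vCPU, 1 vCPU left
host 1: place 7 vCPU, 0 vCPU left
host 5: place 13 vCPU, 3 vCPU left
host 2: place 4 vCPU, 0 vCPU left
host 5: place 2 vCPU, 1 vCPU left
host 6: place 7 vCPU, 9 vCPU left
Final hosts: [9,7] [11,1,4] [10] [15] [13,2] [7].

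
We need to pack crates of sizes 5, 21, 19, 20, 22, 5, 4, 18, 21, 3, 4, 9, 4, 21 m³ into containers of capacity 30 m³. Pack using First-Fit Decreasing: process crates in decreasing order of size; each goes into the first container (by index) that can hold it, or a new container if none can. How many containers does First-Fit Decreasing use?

Sorted descending: 22, 21, 21, 21, 20, 19, 18, 9, 5, 5, 4, 4, 4, 3.
container 1: place 22 m³, 8 m³ left
container 2: place 21 m³, 9 m³ left
container 3: place 21 m³, 9 m³ left
container 4: place 21 m³, 9 m³ left
container 5: place 20 m³, 10 m³ left
container 6: place 19 m³, 11 m³ left
container 7: place 18 m³, 12 m³ left
container 2: place 9 m³, 0 m³ left
container 1: place 5 m³, 3 m³ left
container 3: place 5 m³, 4 m³ left
container 3: place 4 m³, 0 m³ left
container 4: place 4 m³, 5 m³ left
container 4: place 4 m³, 1 m³ left
container 1: place 3 m³, 0 m³ left
Final containers: [22,5,3] [21,9] [21,5,4] [21,4,4] [20] [19] [18].

7 containers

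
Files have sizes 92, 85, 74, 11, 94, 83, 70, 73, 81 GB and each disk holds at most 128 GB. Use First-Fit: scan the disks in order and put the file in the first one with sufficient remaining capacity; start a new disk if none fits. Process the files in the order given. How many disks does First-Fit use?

Put 92 GB in disk 1; 36 GB remain.
Put 85 GB in disk 2; 43 GB remain.
Put 74 GB in disk 3; 54 GB remain.
Put 11 GB in disk 1; 25 GB remain.
Put 94 GB in disk 4; 34 GB remain.
Put 83 GB in disk 5; 45 GB remain.
Put 70 GB in disk 6; 58 GB remain.
Put 73 GB in disk 7; 55 GB remain.
Put 81 GB in disk 8; 47 GB remain.

8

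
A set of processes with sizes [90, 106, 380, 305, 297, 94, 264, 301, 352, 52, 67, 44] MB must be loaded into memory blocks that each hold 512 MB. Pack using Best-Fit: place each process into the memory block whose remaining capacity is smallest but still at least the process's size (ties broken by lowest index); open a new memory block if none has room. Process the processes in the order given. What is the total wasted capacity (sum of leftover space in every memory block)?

memory block 1: place 90 MB, 422 MB left
memory block 1: place 106 MB, 316 MB left
memory block 2: place 380 MB, 132 MB left
memory block 1: place 305 MB, 11 MB left
memory block 3: place 297 MB, 215 MB left
memory block 2: place 94 MB, 38 MB left
memory block 4: place 264 MB, 248 MB left
memory block 5: place 301 MB, 211 MB left
memory block 6: place 352 MB, 160 MB left
memory block 6: place 52 MB, 108 MB left
memory block 6: place 67 MB, 41 MB left
memory block 5: place 44 MB, 167 MB left
6 memory blocks × 512 MB = 3072 MB; used 2352 MB; unused 720 MB.

720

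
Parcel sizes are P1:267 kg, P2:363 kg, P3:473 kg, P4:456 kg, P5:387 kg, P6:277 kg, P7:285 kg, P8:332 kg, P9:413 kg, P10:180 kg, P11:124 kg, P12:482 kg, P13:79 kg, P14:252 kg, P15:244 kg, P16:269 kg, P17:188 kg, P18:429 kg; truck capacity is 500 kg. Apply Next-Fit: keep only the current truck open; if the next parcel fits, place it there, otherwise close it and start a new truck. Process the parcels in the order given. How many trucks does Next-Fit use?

15 trucks

truck 1: place P1 (267 kg), 233 kg left
truck 2: place P2 (363 kg), 137 kg left
truck 3: place P3 (473 kg), 27 kg left
truck 4: place P4 (456 kg), 44 kg left
truck 5: place P5 (387 kg), 113 kg left
truck 6: place P6 (277 kg), 223 kg left
truck 7: place P7 (285 kg), 215 kg left
truck 8: place P8 (332 kg), 168 kg left
truck 9: place P9 (413 kg), 87 kg left
truck 10: place P10 (180 kg), 320 kg left
truck 10: place P11 (124 kg), 196 kg left
truck 11: place P12 (482 kg), 18 kg left
truck 12: place P13 (79 kg), 421 kg left
truck 12: place P14 (252 kg), 169 kg left
truck 13: place P15 (244 kg), 256 kg left
truck 14: place P16 (269 kg), 231 kg left
truck 14: place P17 (188 kg), 43 kg left
truck 15: place P18 (429 kg), 71 kg left
Final trucks: [267] [363] [473] [456] [387] [277] [285] [332] [413] [180,124] [482] [79,252] [244] [269,188] [429].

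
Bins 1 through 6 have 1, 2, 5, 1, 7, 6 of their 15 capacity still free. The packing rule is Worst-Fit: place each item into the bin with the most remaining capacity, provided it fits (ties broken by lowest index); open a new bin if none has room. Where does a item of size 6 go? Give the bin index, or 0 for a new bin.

5

Bins with room: bin 5 (7), bin 6 (6).
Most room is bin 5 with 7 free.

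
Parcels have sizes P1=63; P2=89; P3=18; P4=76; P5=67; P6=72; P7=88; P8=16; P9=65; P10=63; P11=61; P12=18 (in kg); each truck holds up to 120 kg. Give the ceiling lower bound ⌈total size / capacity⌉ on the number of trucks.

6

Total size = 63 + 89 + 18 + 76 + 67 + 72 + 88 + 16 + 65 + 63 + 61 + 18 = 696 kg.
⌈696 / 120⌉ = 6.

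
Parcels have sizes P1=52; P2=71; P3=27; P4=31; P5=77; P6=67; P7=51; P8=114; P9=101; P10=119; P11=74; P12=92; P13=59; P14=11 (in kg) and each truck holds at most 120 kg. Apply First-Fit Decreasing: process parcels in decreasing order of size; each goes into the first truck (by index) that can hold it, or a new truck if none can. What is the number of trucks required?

9 trucks

Sorted descending: 119, 114, 101, 92, 77, 74, 71, 67, 59, 52, 51, 31, 27, 11.
119 kg → truck 1 (remaining 1 kg)
114 kg → truck 2 (remaining 6 kg)
101 kg → truck 3 (remaining 19 kg)
92 kg → truck 4 (remaining 28 kg)
77 kg → truck 5 (remaining 43 kg)
74 kg → truck 6 (remaining 46 kg)
71 kg → truck 7 (remaining 49 kg)
67 kg → truck 8 (remaining 53 kg)
59 kg → truck 9 (remaining 61 kg)
52 kg → truck 8 (remaining 1 kg)
51 kg → truck 9 (remaining 10 kg)
31 kg → truck 5 (remaining 12 kg)
27 kg → truck 4 (remaining 1 kg)
11 kg → truck 3 (remaining 8 kg)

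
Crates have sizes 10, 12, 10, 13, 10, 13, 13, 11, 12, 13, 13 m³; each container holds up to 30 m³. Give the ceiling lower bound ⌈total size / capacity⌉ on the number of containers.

5 containers

Total size = 10 + 12 + 10 + 13 + 10 + 13 + 13 + 11 + 12 + 13 + 13 = 130 m³.
⌈130 / 30⌉ = 5.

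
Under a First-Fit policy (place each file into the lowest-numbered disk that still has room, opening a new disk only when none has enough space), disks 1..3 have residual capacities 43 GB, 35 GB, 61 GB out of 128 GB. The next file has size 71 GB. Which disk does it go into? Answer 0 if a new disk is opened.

0

No disk has ≥ 71 GB free, so a new disk is opened.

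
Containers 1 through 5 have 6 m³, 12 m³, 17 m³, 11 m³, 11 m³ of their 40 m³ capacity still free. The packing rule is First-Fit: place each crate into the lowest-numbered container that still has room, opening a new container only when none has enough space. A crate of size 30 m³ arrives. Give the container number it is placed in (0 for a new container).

No container has ≥ 30 m³ free, so a new container is opened.

0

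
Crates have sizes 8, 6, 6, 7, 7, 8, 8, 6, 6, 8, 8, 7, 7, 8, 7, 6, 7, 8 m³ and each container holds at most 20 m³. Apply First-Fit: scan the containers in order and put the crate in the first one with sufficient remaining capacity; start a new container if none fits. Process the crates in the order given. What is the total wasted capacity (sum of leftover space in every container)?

8 m³ → container 1 (remaining 12 m³)
6 m³ → container 1 (remaining 6 m³)
6 m³ → container 1 (remaining 0 m³)
7 m³ → container 2 (remaining 13 m³)
7 m³ → container 2 (remaining 6 m³)
8 m³ → container 3 (remaining 12 m³)
8 m³ → container 3 (remaining 4 m³)
6 m³ → container 2 (remaining 0 m³)
6 m³ → container 4 (remaining 14 m³)
8 m³ → container 4 (remaining 6 m³)
8 m³ → container 5 (remaining 12 m³)
7 m³ → container 5 (remaining 5 m³)
7 m³ → container 6 (remaining 13 m³)
8 m³ → container 6 (remaining 5 m³)
7 m³ → container 7 (remaining 13 m³)
6 m³ → container 4 (remaining 0 m³)
7 m³ → container 7 (remaining 6 m³)
8 m³ → container 8 (remaining 12 m³)
8 containers × 20 m³ = 160 m³; used 128 m³; unused 32 m³.

32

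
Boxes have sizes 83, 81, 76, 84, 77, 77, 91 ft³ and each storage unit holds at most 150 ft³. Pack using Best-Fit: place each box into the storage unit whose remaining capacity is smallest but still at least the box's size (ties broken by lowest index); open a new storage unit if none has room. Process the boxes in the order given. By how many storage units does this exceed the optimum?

Best-Fit: [83] [81] [76] [84] [77] [77] [91] → 7 storage units.
7 boxes exceed 75 ft³ (half the capacity), and no two of those can share a storage unit, so at least 7 storage units are needed.
So 7 is already optimal.

0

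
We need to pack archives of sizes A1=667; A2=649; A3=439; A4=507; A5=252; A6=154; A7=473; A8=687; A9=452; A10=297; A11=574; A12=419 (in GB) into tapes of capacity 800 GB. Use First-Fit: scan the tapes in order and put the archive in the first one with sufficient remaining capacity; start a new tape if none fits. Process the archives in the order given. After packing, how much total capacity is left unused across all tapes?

1630

Put A1 (667 GB) in tape 1; 133 GB remain.
Put A2 (649 GB) in tape 2; 151 GB remain.
Put A3 (439 GB) in tape 3; 361 GB remain.
Put A4 (507 GB) in tape 4; 293 GB remain.
Put A5 (252 GB) in tape 3; 109 GB remain.
Put A6 (154 GB) in tape 4; 139 GB remain.
Put A7 (473 GB) in tape 5; 327 GB remain.
Put A8 (687 GB) in tape 6; 113 GB remain.
Put A9 (452 GB) in tape 7; 348 GB remain.
Put A10 (297 GB) in tape 5; 30 GB remain.
Put A11 (574 GB) in tape 8; 226 GB remain.
Put A12 (419 GB) in tape 9; 381 GB remain.
9 tapes × 800 GB = 7200 GB; used 5570 GB; unused 1630 GB.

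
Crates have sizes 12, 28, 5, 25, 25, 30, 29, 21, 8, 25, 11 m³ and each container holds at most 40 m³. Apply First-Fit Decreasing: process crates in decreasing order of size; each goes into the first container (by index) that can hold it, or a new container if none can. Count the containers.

7

Sorted descending: 30, 29, 28, 25, 25, 25, 21, 12, 11, 8, 5.
Put 30 m³ in container 1; 10 m³ remain.
Put 29 m³ in container 2; 11 m³ remain.
Put 28 m³ in container 3; 12 m³ remain.
Put 25 m³ in container 4; 15 m³ remain.
Put 25 m³ in container 5; 15 m³ remain.
Put 25 m³ in container 6; 15 m³ remain.
Put 21 m³ in container 7; 19 m³ remain.
Put 12 m³ in container 3; 0 m³ remain.
Put 11 m³ in container 2; 0 m³ remain.
Put 8 m³ in container 1; 2 m³ remain.
Put 5 m³ in container 4; 10 m³ remain.
Final containers: [30,8] [29,11] [28,12] [25,5] [25] [25] [21].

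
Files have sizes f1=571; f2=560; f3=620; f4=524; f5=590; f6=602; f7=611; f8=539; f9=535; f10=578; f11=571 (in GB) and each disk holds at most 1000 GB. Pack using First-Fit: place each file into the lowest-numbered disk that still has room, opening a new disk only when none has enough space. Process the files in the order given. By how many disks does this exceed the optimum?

First-Fit: [571] [560] [620] [524] [590] [602] [611] [539] [535] [578] [571] → 11 disks.
11 files exceed 500 GB (half the capacity), and no two of those can share a disk, so at least 11 disks are needed.
So 11 is already optimal.

0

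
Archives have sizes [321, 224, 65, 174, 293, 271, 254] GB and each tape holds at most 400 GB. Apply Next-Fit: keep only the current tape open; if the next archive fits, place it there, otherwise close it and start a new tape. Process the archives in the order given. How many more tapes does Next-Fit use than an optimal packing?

1

Next-Fit: [321] [224,65] [174] [293] [271] [254] → 6 tapes.
Total size 1602 GB; any packing needs at least ⌈1602/400⌉ = 5 tapes.
An optimal packing achieves that bound: [321,65] [293] [271] [254] [224,174] → 5 tapes.
Excess: 6 − 5 = 1.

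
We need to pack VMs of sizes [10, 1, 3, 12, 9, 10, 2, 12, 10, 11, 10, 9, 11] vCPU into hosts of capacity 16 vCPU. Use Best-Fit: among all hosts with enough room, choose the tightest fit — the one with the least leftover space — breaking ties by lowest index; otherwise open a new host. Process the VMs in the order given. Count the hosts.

10 hosts

10 vCPU → host 1 (remaining 6 vCPU)
1 vCPU → host 1 (remaining 5 vCPU)
3 vCPU → host 1 (remaining 2 vCPU)
12 vCPU → host 2 (remaining 4 vCPU)
9 vCPU → host 3 (remaining 7 vCPU)
10 vCPU → host 4 (remaining 6 vCPU)
2 vCPU → host 1 (remaining 0 vCPU)
12 vCPU → host 5 (remaining 4 vCPU)
10 vCPU → host 6 (remaining 6 vCPU)
11 vCPU → host 7 (remaining 5 vCPU)
10 vCPU → host 8 (remaining 6 vCPU)
9 vCPU → host 9 (remaining 7 vCPU)
11 vCPU → host 10 (remaining 5 vCPU)
Final hosts: [10,1,3,2] [12] [9] [10] [12] [10] [11] [10] [9] [11].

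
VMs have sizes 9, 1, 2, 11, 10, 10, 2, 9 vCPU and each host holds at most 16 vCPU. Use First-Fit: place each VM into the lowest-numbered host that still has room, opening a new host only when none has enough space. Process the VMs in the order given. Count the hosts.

5

9 vCPU → host 1 (remaining 7 vCPU)
1 vCPU → host 1 (remaining 6 vCPU)
2 vCPU → host 1 (remaining 4 vCPU)
11 vCPU → host 2 (remaining 5 vCPU)
10 vCPU → host 3 (remaining 6 vCPU)
10 vCPU → host 4 (remaining 6 vCPU)
2 vCPU → host 1 (remaining 2 vCPU)
9 vCPU → host 5 (remaining 7 vCPU)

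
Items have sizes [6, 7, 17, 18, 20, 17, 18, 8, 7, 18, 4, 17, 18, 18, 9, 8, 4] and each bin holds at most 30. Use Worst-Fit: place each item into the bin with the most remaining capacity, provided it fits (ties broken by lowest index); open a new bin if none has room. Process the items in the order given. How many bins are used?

9

bin 1: place 6, 24 left
bin 1: place 7, 17 left
bin 1: place 17, 0 left
bin 2: place 18, 12 left
bin 3: place 20, 10 left
bin 4: place 17, 13 left
bin 5: place 18, 12 left
bin 4: place 8, 5 left
bin 2: place 7, 5 left
bin 6: place 18, 12 left
bin 5: place 4, 8 left
bin 7: place 17, 13 left
bin 8: place 18, 12 left
bin 9: place 18, 12 left
bin 7: place 9, 4 left
bin 6: place 8, 4 left
bin 8: place 4, 8 left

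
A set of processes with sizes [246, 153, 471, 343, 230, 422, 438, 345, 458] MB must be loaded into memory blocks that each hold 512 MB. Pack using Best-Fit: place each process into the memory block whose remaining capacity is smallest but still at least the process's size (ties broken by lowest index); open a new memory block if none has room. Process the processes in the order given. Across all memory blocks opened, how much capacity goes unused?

990

246 MB → memory block 1 (remaining 266 MB)
153 MB → memory block 1 (remaining 113 MB)
471 MB → memory block 2 (remaining 41 MB)
343 MB → memory block 3 (remaining 169 MB)
230 MB → memory block 4 (remaining 282 MB)
422 MB → memory block 5 (remaining 90 MB)
438 MB → memory block 6 (remaining 74 MB)
345 MB → memory block 7 (remaining 167 MB)
458 MB → memory block 8 (remaining 54 MB)
8 memory blocks × 512 MB = 4096 MB; used 3106 MB; unused 990 MB.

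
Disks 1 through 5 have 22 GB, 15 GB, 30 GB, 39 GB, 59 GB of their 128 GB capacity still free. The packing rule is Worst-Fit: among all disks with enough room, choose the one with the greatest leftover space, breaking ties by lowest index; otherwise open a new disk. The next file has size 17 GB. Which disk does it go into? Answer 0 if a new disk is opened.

Disks with room: disk 1 (22 GB), disk 3 (30 GB), disk 4 (39 GB), disk 5 (59 GB).
Most room is disk 5 with 59 GB free.

5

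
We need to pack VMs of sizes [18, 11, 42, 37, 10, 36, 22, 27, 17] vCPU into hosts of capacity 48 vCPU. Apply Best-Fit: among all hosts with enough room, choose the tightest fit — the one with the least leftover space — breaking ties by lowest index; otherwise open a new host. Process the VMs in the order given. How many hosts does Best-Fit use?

18 vCPU → host 1 (remaining 30 vCPU)
11 vCPU → host 1 (remaining 19 vCPU)
42 vCPU → host 2 (remaining 6 vCPU)
37 vCPU → host 3 (remaining 11 vCPU)
10 vCPU → host 3 (remaining 1 vCPU)
36 vCPU → host 4 (remaining 12 vCPU)
22 vCPU → host 5 (remaining 26 vCPU)
27 vCPU → host 6 (remaining 21 vCPU)
17 vCPU → host 1 (remaining 2 vCPU)

6 hosts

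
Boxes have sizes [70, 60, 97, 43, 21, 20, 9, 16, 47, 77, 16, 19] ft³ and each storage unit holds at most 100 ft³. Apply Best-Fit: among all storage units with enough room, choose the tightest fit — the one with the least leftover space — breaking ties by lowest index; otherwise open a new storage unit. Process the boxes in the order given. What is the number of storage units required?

6 storage units

storage unit 1: place 70 ft³, 30 ft³ left
storage unit 2: place 60 ft³, 40 ft³ left
storage unit 3: place 97 ft³, 3 ft³ left
storage unit 4: place 43 ft³, 57 ft³ left
storage unit 1: place 21 ft³, 9 ft³ left
storage unit 2: place 20 ft³, 20 ft³ left
storage unit 1: place 9 ft³, 0 ft³ left
storage unit 2: place 16 ft³, 4 ft³ left
storage unit 4: place 47 ft³, 10 ft³ left
storage unit 5: place 77 ft³, 23 ft³ left
storage unit 5: place 16 ft³, 7 ft³ left
storage unit 6: place 19 ft³, 81 ft³ left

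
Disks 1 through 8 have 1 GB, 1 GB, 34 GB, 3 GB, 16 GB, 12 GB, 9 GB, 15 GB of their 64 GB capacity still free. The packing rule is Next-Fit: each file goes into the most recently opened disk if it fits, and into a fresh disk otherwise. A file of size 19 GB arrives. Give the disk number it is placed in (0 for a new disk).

Next-Fit only looks at disk 8, which has 15 GB free.
19 GB does not fit, so a new disk is opened.

0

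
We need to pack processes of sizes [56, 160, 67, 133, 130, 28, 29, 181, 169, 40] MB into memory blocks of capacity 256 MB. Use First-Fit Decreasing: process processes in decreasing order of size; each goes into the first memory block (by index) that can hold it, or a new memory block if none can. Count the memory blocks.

5

Sorted descending: 181, 169, 160, 133, 130, 67, 56, 40, 29, 28.
memory block 1: place 181 MB, 75 MB left
memory block 2: place 169 MB, 87 MB left
memory block 3: place 160 MB, 96 MB left
memory block 4: place 133 MB, 123 MB left
memory block 5: place 130 MB, 126 MB left
memory block 1: place 67 MB, 8 MB left
memory block 2: place 56 MB, 31 MB left
memory block 3: place 40 MB, 56 MB left
memory block 2: place 29 MB, 2 MB left
memory block 3: place 28 MB, 28 MB left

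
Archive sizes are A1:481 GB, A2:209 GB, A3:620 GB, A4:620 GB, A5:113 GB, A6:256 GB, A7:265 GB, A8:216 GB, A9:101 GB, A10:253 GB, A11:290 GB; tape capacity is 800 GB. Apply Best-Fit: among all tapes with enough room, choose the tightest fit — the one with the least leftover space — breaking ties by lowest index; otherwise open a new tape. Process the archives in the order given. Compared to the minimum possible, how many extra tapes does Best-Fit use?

0

Best-Fit: [481,209,101] [620,113] [620] [256,265,216] [253,290] → 5 tapes.
Total size 3424 GB; any packing needs at least ⌈3424/800⌉ = 5 tapes.
So 5 is already optimal.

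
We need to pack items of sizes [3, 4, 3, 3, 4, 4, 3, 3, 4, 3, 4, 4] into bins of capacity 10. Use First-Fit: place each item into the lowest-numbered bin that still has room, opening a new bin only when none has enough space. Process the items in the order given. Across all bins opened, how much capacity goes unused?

8

3 → bin 1 (remaining 7)
4 → bin 1 (remaining 3)
3 → bin 1 (remaining 0)
3 → bin 2 (remaining 7)
4 → bin 2 (remaining 3)
4 → bin 3 (remaining 6)
3 → bin 2 (remaining 0)
3 → bin 3 (remaining 3)
4 → bin 4 (remaining 6)
3 → bin 3 (remaining 0)
4 → bin 4 (remaining 2)
4 → bin 5 (remaining 6)
5 bins × 10 = 50; used 42; unused 8.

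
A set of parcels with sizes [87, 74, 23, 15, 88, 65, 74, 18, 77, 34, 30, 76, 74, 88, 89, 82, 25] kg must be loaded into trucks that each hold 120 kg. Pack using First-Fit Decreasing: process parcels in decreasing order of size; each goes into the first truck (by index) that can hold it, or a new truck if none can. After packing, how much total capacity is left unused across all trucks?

Sorted descending: 89, 88, 88, 87, 82, 77, 76, 74, 74, 74, 65, 34, 30, 25, 23, 18, 15.
Put 89 kg in truck 1; 31 kg remain.
Put 88 kg in truck 2; 32 kg remain.
Put 88 kg in truck 3; 32 kg remain.
Put 87 kg in truck 4; 33 kg remain.
Put 82 kg in truck 5; 38 kg remain.
Put 77 kg in truck 6; 43 kg remain.
Put 76 kg in truck 7; 44 kg remain.
Put 74 kg in truck 8; 46 kg remain.
Put 74 kg in truck 9; 46 kg remain.
Put 74 kg in truck 10; 46 kg remain.
Put 65 kg in truck 11; 55 kg remain.
Put 34 kg in truck 5; 4 kg remain.
Put 30 kg in truck 1; 1 kg remain.
Put 25 kg in truck 2; 7 kg remain.
Put 23 kg in truck 3; 9 kg remain.
Put 18 kg in truck 4; 15 kg remain.
Put 15 kg in truck 4; 0 kg remain.
11 trucks × 120 kg = 1320 kg; used 1019 kg; unused 301 kg.

301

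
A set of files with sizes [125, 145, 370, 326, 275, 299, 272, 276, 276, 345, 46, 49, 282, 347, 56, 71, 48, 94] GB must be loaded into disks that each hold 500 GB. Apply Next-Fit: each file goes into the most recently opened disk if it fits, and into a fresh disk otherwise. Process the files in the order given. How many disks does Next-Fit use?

12 disks

Put 125 GB in disk 1; 375 GB remain.
Put 145 GB in disk 1; 230 GB remain.
Put 370 GB in disk 2; 130 GB remain.
Put 326 GB in disk 3; 174 GB remain.
Put 275 GB in disk 4; 225 GB remain.
Put 299 GB in disk 5; 201 GB remain.
Put 272 GB in disk 6; 228 GB remain.
Put 276 GB in disk 7; 224 GB remain.
Put 276 GB in disk 8; 224 GB remain.
Put 345 GB in disk 9; 155 GB remain.
Put 46 GB in disk 9; 109 GB remain.
Put 49 GB in disk 9; 60 GB remain.
Put 282 GB in disk 10; 218 GB remain.
Put 347 GB in disk 11; 153 GB remain.
Put 56 GB in disk 11; 97 GB remain.
Put 71 GB in disk 11; 26 GB remain.
Put 48 GB in disk 12; 452 GB remain.
Put 94 GB in disk 12; 358 GB remain.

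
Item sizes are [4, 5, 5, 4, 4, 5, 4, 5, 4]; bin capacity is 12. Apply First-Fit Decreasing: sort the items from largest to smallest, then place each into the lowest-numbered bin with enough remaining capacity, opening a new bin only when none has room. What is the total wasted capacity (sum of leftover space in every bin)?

Sorted descending: 5, 5, 5, 5, 4, 4, 4, 4, 4.
Put 5 in bin 1; 7 remain.
Put 5 in bin 1; 2 remain.
Put 5 in bin 2; 7 remain.
Put 5 in bin 2; 2 remain.
Put 4 in bin 3; 8 remain.
Put 4 in bin 3; 4 remain.
Put 4 in bin 3; 0 remain.
Put 4 in bin 4; 8 remain.
Put 4 in bin 4; 4 remain.
4 bins × 12 = 48; used 40; unused 8.

8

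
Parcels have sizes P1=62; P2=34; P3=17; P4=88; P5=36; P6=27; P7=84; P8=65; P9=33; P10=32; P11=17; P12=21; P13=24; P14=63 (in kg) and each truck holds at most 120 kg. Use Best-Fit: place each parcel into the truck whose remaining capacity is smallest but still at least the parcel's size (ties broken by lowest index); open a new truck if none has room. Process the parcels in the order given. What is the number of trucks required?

Put P1 (62 kg) in truck 1; 58 kg remain.
Put P2 (34 kg) in truck 1; 24 kg remain.
Put P3 (17 kg) in truck 1; 7 kg remain.
Put P4 (88 kg) in truck 2; 32 kg remain.
Put P5 (36 kg) in truck 3; 84 kg remain.
Put P6 (27 kg) in truck 2; 5 kg remain.
Put P7 (84 kg) in truck 3; 0 kg remain.
Put P8 (65 kg) in truck 4; 55 kg remain.
Put P9 (33 kg) in truck 4; 22 kg remain.
Put P10 (32 kg) in truck 5; 88 kg remain.
Put P11 (17 kg) in truck 4; 5 kg remain.
Put P12 (21 kg) in truck 5; 67 kg remain.
Put P13 (24 kg) in truck 5; 43 kg remain.
Put P14 (63 kg) in truck 6; 57 kg remain.
Final trucks: [62,34,17] [88,27] [36,84] [65,33,17] [32,21,24] [63].

6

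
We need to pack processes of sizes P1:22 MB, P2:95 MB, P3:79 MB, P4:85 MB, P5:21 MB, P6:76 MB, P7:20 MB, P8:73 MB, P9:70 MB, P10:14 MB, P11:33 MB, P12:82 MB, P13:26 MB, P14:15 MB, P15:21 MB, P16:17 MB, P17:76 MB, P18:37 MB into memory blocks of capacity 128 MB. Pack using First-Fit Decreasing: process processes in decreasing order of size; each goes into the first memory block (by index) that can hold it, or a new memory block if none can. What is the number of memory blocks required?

Sorted descending: 95, 85, 82, 79, 76, 76, 73, 70, 37, 33, 26, 22, 21, 21, 20, 17, 15, 14.
memory block 1: place 95 MB, 33 MB left
memory block 2: place 85 MB, 43 MB left
memory block 3: place 82 MB, 46 MB left
memory block 4: place 79 MB, 49 MB left
memory block 5: place 76 MB, 52 MB left
memory block 6: place 76 MB, 52 MB left
memory block 7: place 73 MB, 55 MB left
memory block 8: place 70 MB, 58 MB left
memory block 2: place 37 MB, 6 MB left
memory block 1: place 33 MB, 0 MB left
memory block 3: place 26 MB, 20 MB left
memory block 4: place 22 MB, 27 MB left
memory block 4: place 21 MB, 6 MB left
memory block 5: place 21 MB, 31 MB left
memory block 3: place 20 MB, 0 MB left
memory block 5: place 17 MB, 14 MB left
memory block 6: place 15 MB, 37 MB left
memory block 5: place 14 MB, 0 MB left

8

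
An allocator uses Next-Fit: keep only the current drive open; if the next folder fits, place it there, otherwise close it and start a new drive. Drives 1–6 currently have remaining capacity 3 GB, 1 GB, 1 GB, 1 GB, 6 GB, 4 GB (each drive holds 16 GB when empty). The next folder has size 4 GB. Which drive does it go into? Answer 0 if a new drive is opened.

6

Next-Fit only looks at drive 6, which has 4 GB free.
4 GB fits there.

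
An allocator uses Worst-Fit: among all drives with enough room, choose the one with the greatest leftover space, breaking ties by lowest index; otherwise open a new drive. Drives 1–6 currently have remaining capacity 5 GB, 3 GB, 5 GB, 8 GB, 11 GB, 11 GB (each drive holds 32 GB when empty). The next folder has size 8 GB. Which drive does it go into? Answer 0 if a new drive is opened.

5

Drives with room: drive 4 (8 GB), drive 5 (11 GB), drive 6 (11 GB).
Most room is drive 5 with 11 GB free.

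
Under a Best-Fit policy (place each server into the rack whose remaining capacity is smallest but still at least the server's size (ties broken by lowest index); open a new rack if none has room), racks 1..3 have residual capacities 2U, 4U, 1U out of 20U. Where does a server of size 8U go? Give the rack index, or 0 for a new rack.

0

No rack has ≥ 8U free, so a new rack is opened.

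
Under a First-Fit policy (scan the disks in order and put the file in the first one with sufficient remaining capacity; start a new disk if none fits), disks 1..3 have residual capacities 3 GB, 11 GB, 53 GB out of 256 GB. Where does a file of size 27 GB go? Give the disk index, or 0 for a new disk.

Disks with room: disk 3 (53 GB).
The first with room is disk 3.

3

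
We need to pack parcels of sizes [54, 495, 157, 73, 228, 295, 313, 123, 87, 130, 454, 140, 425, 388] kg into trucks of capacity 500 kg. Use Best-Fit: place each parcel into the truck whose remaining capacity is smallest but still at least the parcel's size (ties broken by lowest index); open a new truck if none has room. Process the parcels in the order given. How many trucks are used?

8

truck 1: place 54 kg, 446 kg left
truck 2: place 495 kg, 5 kg left
truck 1: place 157 kg, 289 kg left
truck 1: place 73 kg, 216 kg left
truck 3: place 228 kg, 272 kg left
truck 4: place 295 kg, 205 kg left
truck 5: place 313 kg, 187 kg left
truck 5: place 123 kg, 64 kg left
truck 4: place 87 kg, 118 kg left
truck 1: place 130 kg, 86 kg left
truck 6: place 454 kg, 46 kg left
truck 3: place 140 kg, 132 kg left
truck 7: place 425 kg, 75 kg left
truck 8: place 388 kg, 112 kg left
Final trucks: [54,157,73,130] [495] [228,140] [295,87] [313,123] [454] [425] [388].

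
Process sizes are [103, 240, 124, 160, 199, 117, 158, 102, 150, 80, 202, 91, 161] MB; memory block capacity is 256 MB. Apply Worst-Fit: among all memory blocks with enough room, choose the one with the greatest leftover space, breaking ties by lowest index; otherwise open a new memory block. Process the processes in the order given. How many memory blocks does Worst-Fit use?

memory block 1: place 103 MB, 153 MB left
memory block 2: place 240 MB, 16 MB left
memory block 1: place 124 MB, 29 MB left
memory block 3: place 160 MB, 96 MB left
memory block 4: place 199 MB, 57 MB left
memory block 5: place 117 MB, 139 MB left
memory block 6: place 158 MB, 98 MB left
memory block 5: place 102 MB, 37 MB left
memory block 7: place 150 MB, 106 MB left
memory block 7: place 80 MB, 26 MB left
memory block 8: place 202 MB, 54 MB left
memory block 6: place 91 MB, 7 MB left
memory block 9: place 161 MB, 95 MB left
Final memory blocks: [103,124] [240] [160] [199] [117,102] [158,91] [150,80] [202] [161].

9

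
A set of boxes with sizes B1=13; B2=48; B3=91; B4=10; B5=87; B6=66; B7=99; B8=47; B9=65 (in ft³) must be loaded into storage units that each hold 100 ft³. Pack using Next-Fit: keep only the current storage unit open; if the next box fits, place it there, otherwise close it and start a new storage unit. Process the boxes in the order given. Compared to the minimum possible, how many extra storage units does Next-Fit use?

Next-Fit: [13,48] [91] [10,87] [66] [99] [47] [65] → 7 storage units.
Total size 526 ft³; any packing needs at least ⌈526/100⌉ = 6 storage units.
An optimal packing achieves that bound: [99] [91] [87,13] [66,10] [65] [48,47] → 6 storage units.
Excess: 7 − 6 = 1.

1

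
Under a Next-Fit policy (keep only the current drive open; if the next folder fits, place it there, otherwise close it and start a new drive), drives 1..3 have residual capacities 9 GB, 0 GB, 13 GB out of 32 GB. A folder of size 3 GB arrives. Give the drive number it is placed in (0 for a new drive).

3

Next-Fit only looks at drive 3, which has 13 GB free.
3 GB fits there.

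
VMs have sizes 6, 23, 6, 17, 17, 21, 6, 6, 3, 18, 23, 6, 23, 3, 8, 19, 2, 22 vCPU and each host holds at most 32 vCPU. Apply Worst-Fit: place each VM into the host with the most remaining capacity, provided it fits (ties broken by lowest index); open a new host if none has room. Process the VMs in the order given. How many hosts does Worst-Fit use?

9 hosts

Put 6 vCPU in host 1; 26 vCPU remain.
Put 23 vCPU in host 1; 3 vCPU remain.
Put 6 vCPU in host 2; 26 vCPU remain.
Put 17 vCPU in host 2; 9 vCPU remain.
Put 17 vCPU in host 3; 15 vCPU remain.
Put 21 vCPU in host 4; 11 vCPU remain.
Put 6 vCPU in host 3; 9 vCPU remain.
Put 6 vCPU in host 4; 5 vCPU remain.
Put 3 vCPU in host 2; 6 vCPU remain.
Put 18 vCPU in host 5; 14 vCPU remain.
Put 23 vCPU in host 6; 9 vCPU remain.
Put 6 vCPU in host 5; 8 vCPU remain.
Put 23 vCPU in host 7; 9 vCPU remain.
Put 3 vCPU in host 3; 6 vCPU remain.
Put 8 vCPU in host 6; 1 vCPU remain.
Put 19 vCPU in host 8; 13 vCPU remain.
Put 2 vCPU in host 8; 11 vCPU remain.
Put 22 vCPU in host 9; 10 vCPU remain.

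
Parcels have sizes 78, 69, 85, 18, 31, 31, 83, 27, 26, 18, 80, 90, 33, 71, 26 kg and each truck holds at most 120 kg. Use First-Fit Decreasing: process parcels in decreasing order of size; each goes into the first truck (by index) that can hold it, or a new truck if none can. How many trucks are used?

7 trucks

Sorted descending: 90, 85, 83, 80, 78, 71, 69, 33, 31, 31, 27, 26, 26, 18, 18.
truck 1: place 90 kg, 30 kg left
truck 2: place 85 kg, 35 kg left
truck 3: place 83 kg, 37 kg left
truck 4: place 80 kg, 40 kg left
truck 5: place 78 kg, 42 kg left
truck 6: place 71 kg, 49 kg left
truck 7: place 69 kg, 51 kg left
truck 2: place 33 kg, 2 kg left
truck 3: place 31 kg, 6 kg left
truck 4: place 31 kg, 9 kg left
truck 1: place 27 kg, 3 kg left
truck 5: place 26 kg, 16 kg left
truck 6: place 26 kg, 23 kg left
truck 6: place 18 kg, 5 kg left
truck 7: place 18 kg, 33 kg left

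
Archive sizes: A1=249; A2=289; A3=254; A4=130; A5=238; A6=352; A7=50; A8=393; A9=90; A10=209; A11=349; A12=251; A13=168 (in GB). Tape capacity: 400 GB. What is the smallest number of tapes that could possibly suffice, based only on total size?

8 tapes

Total size = 249 + 289 + 254 + 130 + 238 + 352 + 50 + 393 + 90 + 209 + 349 + 251 + 168 = 3022 GB.
⌈3022 / 400⌉ = 8.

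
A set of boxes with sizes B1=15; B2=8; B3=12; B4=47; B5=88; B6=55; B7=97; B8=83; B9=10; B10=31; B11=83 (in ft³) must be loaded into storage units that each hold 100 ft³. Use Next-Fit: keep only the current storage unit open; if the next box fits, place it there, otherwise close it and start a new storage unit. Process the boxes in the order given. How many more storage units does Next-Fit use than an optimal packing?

Next-Fit: [15,8,12,47] [88] [55] [97] [83,10] [31] [83] → 7 storage units.
Total size 529 ft³; any packing needs at least ⌈529/100⌉ = 6 storage units.
An optimal packing achieves that bound: [97] [88,12] [83,15] [83,10] [55,31,8] [47] → 6 storage units.
Excess: 7 − 6 = 1.

1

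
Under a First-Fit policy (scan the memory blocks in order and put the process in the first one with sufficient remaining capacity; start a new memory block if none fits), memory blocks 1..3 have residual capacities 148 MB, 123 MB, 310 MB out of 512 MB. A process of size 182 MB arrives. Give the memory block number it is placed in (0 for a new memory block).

Memory blocks with room: memory block 3 (310 MB).
The first with room is memory block 3.

3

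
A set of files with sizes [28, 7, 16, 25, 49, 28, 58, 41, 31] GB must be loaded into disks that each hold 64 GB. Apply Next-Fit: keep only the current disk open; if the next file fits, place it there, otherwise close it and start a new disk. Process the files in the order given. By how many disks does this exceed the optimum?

Next-Fit: [28,7,16] [25] [49] [28] [58] [41] [31] → 7 disks.
Total size 283 GB; any packing needs at least ⌈283/64⌉ = 5 disks.
An optimal packing achieves that bound: [58] [49,7] [41,16] [31,28] [28,25] → 5 disks.
Excess: 7 − 5 = 2.

2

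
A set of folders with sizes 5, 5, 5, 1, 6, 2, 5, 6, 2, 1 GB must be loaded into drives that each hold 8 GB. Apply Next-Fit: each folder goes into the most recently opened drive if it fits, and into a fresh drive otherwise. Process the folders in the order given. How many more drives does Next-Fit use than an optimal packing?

1

Next-Fit: [5] [5] [5,1] [6,2] [5] [6,2] [1] → 7 drives.
6 folders exceed 4 GB (half the capacity), and no two of those can share a drive, so at least 6 drives are needed.
An optimal packing achieves that bound: [6,2] [6,2] [5,1,1] [5] [5] [5] → 6 drives.
Excess: 7 − 6 = 1.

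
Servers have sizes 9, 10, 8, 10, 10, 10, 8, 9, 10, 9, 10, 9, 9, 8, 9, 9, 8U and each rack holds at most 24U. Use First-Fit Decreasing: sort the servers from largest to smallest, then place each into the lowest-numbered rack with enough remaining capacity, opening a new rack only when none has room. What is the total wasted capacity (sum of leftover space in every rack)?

37

Sorted descending: 10, 10, 10, 10, 10, 10, 9, 9, 9, 9, 9, 9, 9, 8, 8, 8, 8.
10U → rack 1 (remaining 14U)
10U → rack 1 (remaining 4U)
10U → rack 2 (remaining 14U)
10U → rack 2 (remaining 4U)
10U → rack 3 (remaining 14U)
10U → rack 3 (remaining 4U)
9U → rack 4 (remaining 15U)
9U → rack 4 (remaining 6U)
9U → rack 5 (remaining 15U)
9U → rack 5 (remaining 6U)
9U → rack 6 (remaining 15U)
9U → rack 6 (remaining 6U)
9U → rack 7 (remaining 15U)
8U → rack 7 (remaining 7U)
8U → rack 8 (remaining 16U)
8U → rack 8 (remaining 8U)
8U → rack 8 (remaining 0U)
8 racks × 24U = 192U; used 155U; unused 37U.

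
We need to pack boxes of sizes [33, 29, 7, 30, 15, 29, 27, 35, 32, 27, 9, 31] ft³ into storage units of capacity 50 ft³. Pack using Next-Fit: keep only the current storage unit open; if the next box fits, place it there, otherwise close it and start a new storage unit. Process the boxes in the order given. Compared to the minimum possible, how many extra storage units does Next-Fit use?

Next-Fit: [33] [29,7] [30,15] [29] [27] [35] [32] [27,9] [31] → 9 storage units.
9 boxes exceed 25 ft³ (half the capacity), and no two of those can share a storage unit, so at least 9 storage units are needed.
So 9 is already optimal.

0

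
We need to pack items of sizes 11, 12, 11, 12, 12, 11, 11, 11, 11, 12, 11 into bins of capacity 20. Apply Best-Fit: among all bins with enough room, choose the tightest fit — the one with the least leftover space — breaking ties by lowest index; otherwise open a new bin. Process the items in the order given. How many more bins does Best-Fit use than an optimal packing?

Best-Fit: [11] [12] [11] [12] [12] [11] [11] [11] [11] [12] [11] → 11 bins.
11 items exceed 10 (half the capacity), and no two of those can share a bin, so at least 11 bins are needed.
So 11 is already optimal.

0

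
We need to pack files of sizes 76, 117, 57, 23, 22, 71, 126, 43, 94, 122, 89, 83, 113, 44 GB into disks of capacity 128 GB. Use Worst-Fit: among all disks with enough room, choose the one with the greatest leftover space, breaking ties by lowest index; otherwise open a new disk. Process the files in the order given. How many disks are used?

Put 76 GB in disk 1; 52 GB remain.
Put 117 GB in disk 2; 11 GB remain.
Put 57 GB in disk 3; 71 GB remain.
Put 23 GB in disk 3; 48 GB remain.
Put 22 GB in disk 1; 30 GB remain.
Put 71 GB in disk 4; 57 GB remain.
Put 126 GB in disk 5; 2 GB remain.
Put 43 GB in disk 4; 14 GB remain.
Put 94 GB in disk 6; 34 GB remain.
Put 122 GB in disk 7; 6 GB remain.
Put 89 GB in disk 8; 39 GB remain.
Put 83 GB in disk 9; 45 GB remain.
Put 113 GB in disk 10; 15 GB remain.
Put 44 GB in disk 3; 4 GB remain.
Final disks: [76,22] [117] [57,23,44] [71,43] [126] [94] [122] [89] [83] [113].

10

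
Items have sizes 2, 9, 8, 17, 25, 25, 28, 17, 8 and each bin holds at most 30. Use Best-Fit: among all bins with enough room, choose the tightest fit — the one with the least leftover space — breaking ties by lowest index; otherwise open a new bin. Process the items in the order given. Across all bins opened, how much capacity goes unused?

Put 2 in bin 1; 28 remain.
Put 9 in bin 1; 19 remain.
Put 8 in bin 1; 11 remain.
Put 17 in bin 2; 13 remain.
Put 25 in bin 3; 5 remain.
Put 25 in bin 4; 5 remain.
Put 28 in bin 5; 2 remain.
Put 17 in bin 6; 13 remain.
Put 8 in bin 1; 3 remain.
6 bins × 30 = 180; used 139; unused 41.

41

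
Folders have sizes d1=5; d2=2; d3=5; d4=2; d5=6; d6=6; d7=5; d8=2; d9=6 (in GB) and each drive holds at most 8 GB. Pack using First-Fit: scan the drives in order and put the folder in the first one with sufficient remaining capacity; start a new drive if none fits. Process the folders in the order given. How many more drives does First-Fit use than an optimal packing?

First-Fit: [5,2] [5,2] [6,2] [6] [5] [6] → 6 drives.
6 folders exceed 4 GB (half the capacity), and no two of those can share a drive, so at least 6 drives are needed.
So 6 is already optimal.

0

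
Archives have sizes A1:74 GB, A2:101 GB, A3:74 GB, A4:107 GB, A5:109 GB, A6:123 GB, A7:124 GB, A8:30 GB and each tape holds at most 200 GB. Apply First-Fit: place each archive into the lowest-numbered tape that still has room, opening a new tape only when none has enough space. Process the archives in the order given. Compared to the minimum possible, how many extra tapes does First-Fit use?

0

First-Fit: [74,101] [74,107] [109,30] [123] [124] → 5 tapes.
5 archives exceed 100 GB (half the capacity), and no two of those can share a tape, so at least 5 tapes are needed.
So 5 is already optimal.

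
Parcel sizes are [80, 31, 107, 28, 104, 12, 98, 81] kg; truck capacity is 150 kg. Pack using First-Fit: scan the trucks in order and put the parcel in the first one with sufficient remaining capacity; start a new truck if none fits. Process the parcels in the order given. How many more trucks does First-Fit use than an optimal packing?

0

First-Fit: [80,31,28] [107,12] [104] [98] [81] → 5 trucks.
5 parcels exceed 75 kg (half the capacity), and no two of those can share a truck, so at least 5 trucks are needed.
So 5 is already optimal.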